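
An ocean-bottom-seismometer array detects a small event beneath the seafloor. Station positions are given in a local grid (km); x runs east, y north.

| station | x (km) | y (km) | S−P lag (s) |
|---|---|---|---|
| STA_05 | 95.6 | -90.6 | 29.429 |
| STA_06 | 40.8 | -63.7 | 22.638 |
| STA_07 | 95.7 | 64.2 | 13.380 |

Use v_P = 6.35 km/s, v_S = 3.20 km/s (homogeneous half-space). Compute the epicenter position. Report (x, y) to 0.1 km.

Distance from S−P lag: d = Δt · v_P v_S / (v_P − v_S) = Δt · (6.35·3.20)/(6.35−3.20) ≈ 6.4508·Δt.
So d_STA_05 = 189.84, d_STA_06 = 146.03, d_STA_07 = 86.31 km.
Circle about each station: (x − 95.6)² + (y + 90.6)² = 189.84²; (x − 40.8)² + (y + 63.7)² = 146.03²; (x − 95.7)² + (y − 64.2)² = 86.31².
Subtracting the STA_05 equation from the STA_06 and STA_07 equations removes the quadratic terms:
-109.6 x + 53.8 y = 3089.07
0.2 x + 309.6 y = 24522.22
Solving the 2×2 system: x ≈ 10.7, y ≈ 79.2 km.

(10.7, 79.2)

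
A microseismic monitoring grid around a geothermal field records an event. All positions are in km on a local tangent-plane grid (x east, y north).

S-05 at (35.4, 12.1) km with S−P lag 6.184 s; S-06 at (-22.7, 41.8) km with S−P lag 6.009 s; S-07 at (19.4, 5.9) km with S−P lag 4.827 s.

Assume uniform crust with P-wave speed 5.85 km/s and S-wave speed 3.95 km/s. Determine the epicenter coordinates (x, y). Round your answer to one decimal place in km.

(-26.1, -31.2)

Distance from S−P lag: d = Δt · v_P v_S / (v_P − v_S) = Δt · (5.85·3.95)/(5.85−3.95) ≈ 12.1618·Δt.
So d_S-05 = 75.21, d_S-06 = 73.08, d_S-07 = 58.71 km.
Circle about each station: (x − 35.4)² + (y − 12.1)² = 75.21²; (x + 22.7)² + (y − 41.8)² = 73.08²; (x − 19.4)² + (y − 5.9)² = 58.71².
Subtracting pairs of circle equations eliminates x²+y² and gives linear equations (the radical axes):
-116.2 x + 59.4 y = 1178.82
-32.0 x − 12.4 y = 1221.28
Solving the 2×2 system: x ≈ -26.1, y ≈ -31.2 km.
Check against S-05 (with the unrounded x, y): √((x − 35.4)²+(y − 12.1)²) = 75.19 ≈ 75.21 km. ✓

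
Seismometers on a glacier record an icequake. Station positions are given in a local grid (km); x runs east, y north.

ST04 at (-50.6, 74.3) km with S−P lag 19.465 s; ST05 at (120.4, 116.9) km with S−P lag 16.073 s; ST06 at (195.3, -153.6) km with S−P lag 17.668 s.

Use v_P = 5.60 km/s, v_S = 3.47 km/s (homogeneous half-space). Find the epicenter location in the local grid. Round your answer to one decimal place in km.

Distance from S−P lag: d = Δt · v_P v_S / (v_P − v_S) = Δt · (5.60·3.47)/(5.60−3.47) ≈ 9.1230·Δt.
So d_ST04 = 177.58, d_ST05 = 146.63, d_ST06 = 161.19 km.
Circle about each station: (x + 50.6)² + (y − 74.3)² = 177.58²; (x − 120.4)² + (y − 116.9)² = 146.63²; (x − 195.3)² + (y + 153.6)² = 161.19².
Subtracting pairs of circle equations eliminates x²+y² and gives linear equations (the radical axes):
342.0 x + 85.2 y = 30115.22
491.8 x − 455.8 y = 59206.64
Solving the 2×2 system: x ≈ 94.9, y ≈ -27.5 km.

(94.9, -27.5)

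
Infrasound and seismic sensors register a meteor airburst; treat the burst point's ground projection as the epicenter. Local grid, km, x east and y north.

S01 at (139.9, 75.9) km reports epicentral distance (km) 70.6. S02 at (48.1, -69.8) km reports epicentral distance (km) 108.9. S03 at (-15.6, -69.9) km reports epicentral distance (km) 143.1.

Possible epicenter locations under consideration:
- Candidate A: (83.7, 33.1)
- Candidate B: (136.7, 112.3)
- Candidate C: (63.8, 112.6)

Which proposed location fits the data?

For each candidate, compare |candidate − station| to the reported distance:
Candidate A: residuals S01 0.0, S02 0.0, S03 0.0 → max 0.0 km
Candidate B: residuals S01 34.1, S02 93.6, S03 94.4 → max 94.4 km
Candidate C: residuals S01 13.9, S02 74.2, S03 55.9 → max 74.2 km
Only Candidate A has all residuals ≈ 0.

Candidate A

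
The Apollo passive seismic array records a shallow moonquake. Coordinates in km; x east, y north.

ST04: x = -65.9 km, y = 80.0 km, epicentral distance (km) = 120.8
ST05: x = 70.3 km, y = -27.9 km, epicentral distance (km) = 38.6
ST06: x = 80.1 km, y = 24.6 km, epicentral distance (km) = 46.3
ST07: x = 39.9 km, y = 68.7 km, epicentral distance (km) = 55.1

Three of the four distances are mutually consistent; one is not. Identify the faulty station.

ST05

Solve using three stations at a time. Using ST04, ST06, ST07 (subtract circle equations pairwise → linear system) gives (x, y) ≈ (35.2, 13.9).
Distances from that point to each station vs reported:
  ST04: calculated 120.8 vs reported 120.8 → residual 0.0 km
  ST05: calculated 54.6 vs reported 38.6 → residual 16.0 km
  ST06: calculated 46.2 vs reported 46.3 → residual 0.1 km
  ST07: calculated 55.0 vs reported 55.1 → residual 0.1 km
ST04, ST06, ST07 are mutually consistent (residuals ≈ 0); ST05 is off by 16.0 km.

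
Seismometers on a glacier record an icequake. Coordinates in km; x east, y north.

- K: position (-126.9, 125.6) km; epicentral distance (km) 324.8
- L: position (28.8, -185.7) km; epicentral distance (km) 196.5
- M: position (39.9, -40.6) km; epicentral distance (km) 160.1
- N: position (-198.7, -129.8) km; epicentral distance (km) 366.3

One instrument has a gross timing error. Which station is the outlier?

Solve using three stations at a time. Using K, L, N (subtract circle equations pairwise → linear system) gives (x, y) ≈ (155.2, -35.3).
Distances from that point to each station vs reported:
  K: calculated 324.7 vs reported 324.8 → residual 0.1 km
  L: calculated 196.4 vs reported 196.5 → residual 0.1 km
  M: calculated 115.4 vs reported 160.1 → residual 44.7 km
  N: calculated 366.2 vs reported 366.3 → residual 0.1 km
K, L, N are mutually consistent (residuals ≈ 0); M is off by 44.7 km.

M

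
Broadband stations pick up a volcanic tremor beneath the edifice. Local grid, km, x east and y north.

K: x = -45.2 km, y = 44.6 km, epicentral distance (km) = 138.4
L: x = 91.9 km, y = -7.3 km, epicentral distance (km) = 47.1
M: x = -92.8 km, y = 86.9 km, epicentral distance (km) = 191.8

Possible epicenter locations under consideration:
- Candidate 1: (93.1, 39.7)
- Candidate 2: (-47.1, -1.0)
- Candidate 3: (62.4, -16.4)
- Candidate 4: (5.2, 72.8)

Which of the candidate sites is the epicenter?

Candidate 1

For each candidate, compare |candidate − station| to the reported distance:
Candidate 1: residuals K 0.0, L 0.1, M 0.0 → max 0.1 km
Candidate 2: residuals K 92.8, L 92.0, M 92.7 → max 92.8 km
Candidate 3: residuals K 14.7, L 16.2, M 5.4 → max 16.2 km
Candidate 4: residuals K 80.6, L 70.9, M 92.8 → max 92.8 km
Only Candidate 1 has all residuals ≈ 0.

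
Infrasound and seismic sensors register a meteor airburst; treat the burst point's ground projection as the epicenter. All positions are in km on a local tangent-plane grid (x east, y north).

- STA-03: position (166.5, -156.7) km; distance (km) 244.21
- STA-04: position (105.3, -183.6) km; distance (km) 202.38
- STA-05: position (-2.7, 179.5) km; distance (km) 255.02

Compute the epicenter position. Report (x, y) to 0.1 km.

x ≈ -61.3 km, y ≈ -68.7 km

Circle about each station: (x − 166.5)² + (y + 156.7)² = 244.21²; (x − 105.3)² + (y + 183.6)² = 202.38²; (x + 2.7)² + (y − 179.5)² = 255.02².
Subtracting the STA-03 equation from the STA-04 and STA-05 equations removes the quadratic terms:
-122.4 x − 53.8 y = 11200.77
-338.4 x + 672.4 y = -25446.28
Solving the 2×2 system: x ≈ -61.3, y ≈ -68.7 km.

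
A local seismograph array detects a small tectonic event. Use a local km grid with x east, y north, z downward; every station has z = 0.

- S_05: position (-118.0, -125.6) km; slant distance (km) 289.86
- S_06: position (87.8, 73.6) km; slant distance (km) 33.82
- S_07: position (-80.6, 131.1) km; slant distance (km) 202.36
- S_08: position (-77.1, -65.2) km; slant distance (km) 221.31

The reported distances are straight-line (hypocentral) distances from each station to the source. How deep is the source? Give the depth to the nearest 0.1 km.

22.8 km

Each station gives a sphere (x−x_i)² + (y−y_i)² + z² = d_i² (stations at z=0).
Subtracting the S_05 sphere from S_06 and S_07: z² cancels, leaving linear equations in x and y:
411.6 x + 398.4 y = 66301.47
74.8 x + 513.4 y = 37053.46
Solving: x ≈ 106.201, y ≈ 56.700 km (keep extra digits for the depth step; rounded: 106.2, 56.7).
Then from the S_05 sphere: z² = 289.86² − (x + 118.0)² − (y + 125.6)² with x = 106.201, y = 56.700, so z ≈ 22.791 ≈ 22.8 km.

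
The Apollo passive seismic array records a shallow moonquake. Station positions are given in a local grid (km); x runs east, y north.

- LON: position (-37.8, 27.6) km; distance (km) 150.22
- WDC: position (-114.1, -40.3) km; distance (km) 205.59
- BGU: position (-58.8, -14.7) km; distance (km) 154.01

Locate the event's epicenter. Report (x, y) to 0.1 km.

Circle about each station: (x + 37.8)² + (y − 27.6)² = 150.22²; (x + 114.1)² + (y + 40.3)² = 205.59²; (x + 58.8)² + (y + 14.7)² = 154.01².
Subtracting the LON equation from the WDC and BGU equations removes the quadratic terms:
-152.6 x − 135.8 y = -7248.90
-42.0 x − 84.6 y = 329.90
Solving the 2×2 system: x ≈ 91.3, y ≈ -49.2 km.
Check against LON (with the unrounded x, y): √((x + 37.8)²+(y − 27.6)²) = 150.25 ≈ 150.22 km. ✓

91.3 km east, -49.2 km north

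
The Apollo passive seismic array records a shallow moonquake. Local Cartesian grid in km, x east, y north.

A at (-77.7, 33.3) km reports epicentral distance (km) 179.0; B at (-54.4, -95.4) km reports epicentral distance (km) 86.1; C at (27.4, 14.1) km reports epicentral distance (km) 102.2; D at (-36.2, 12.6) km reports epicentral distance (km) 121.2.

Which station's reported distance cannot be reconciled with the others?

A

Solve using three stations at a time. Using B, C, D (subtract circle equations pairwise → linear system) gives (x, y) ≈ (31.4, -88.0).
Distances from that point to each station vs reported:
  A: calculated 163.1 vs reported 179.0 → residual 15.9 km
  B: calculated 86.1 vs reported 86.1 → residual 0.0 km
  C: calculated 102.2 vs reported 102.2 → residual 0.0 km
  D: calculated 121.2 vs reported 121.2 → residual 0.0 km
B, C, D are mutually consistent (residuals ≈ 0); A is off by 15.9 km.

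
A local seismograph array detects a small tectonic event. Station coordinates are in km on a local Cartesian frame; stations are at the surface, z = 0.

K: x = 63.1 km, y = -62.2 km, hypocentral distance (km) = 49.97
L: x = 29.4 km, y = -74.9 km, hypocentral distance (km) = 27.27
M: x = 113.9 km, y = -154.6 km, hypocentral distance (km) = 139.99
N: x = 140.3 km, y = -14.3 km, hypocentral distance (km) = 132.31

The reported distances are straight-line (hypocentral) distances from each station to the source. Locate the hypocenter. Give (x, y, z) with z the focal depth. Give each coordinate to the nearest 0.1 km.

x ≈ 15.5 km, y ≈ -56.0 km, depth ≈ 13.9 km

Each station gives a sphere (x−x_i)² + (y−y_i)² + z² = d_i² (stations at z=0).
Subtracting the K sphere from L and M: z² cancels, leaving linear equations in x and y:
-67.4 x − 25.4 y = 377.27
101.6 x − 184.8 y = 11923.72
Solving: x ≈ 15.506, y ≈ -55.998 km (keep extra digits for the depth step; rounded: 15.5, -56.0).
Then from the K sphere: z² = 49.97² − (x − 63.1)² − (y + 62.2)² with x = 15.506, y = -55.998, so z ≈ 13.905 ≈ 13.9 km.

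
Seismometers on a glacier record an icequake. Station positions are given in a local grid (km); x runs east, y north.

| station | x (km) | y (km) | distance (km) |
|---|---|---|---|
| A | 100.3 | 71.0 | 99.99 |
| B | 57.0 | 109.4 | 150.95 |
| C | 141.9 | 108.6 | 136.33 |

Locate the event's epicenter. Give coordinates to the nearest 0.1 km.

Circle about each station: (x − 100.3)² + (y − 71.0)² = 99.99²; (x − 57.0)² + (y − 109.4)² = 150.95²; (x − 141.9)² + (y − 108.6)² = 136.33².
Subtracting the A equation from the B and C equations removes the quadratic terms:
-86.6 x + 76.8 y = -12671.63
83.2 x + 75.2 y = 8240.61
Solving the 2×2 system: x ≈ 122.9, y ≈ -26.4 km.

x ≈ 122.9 km, y ≈ -26.4 km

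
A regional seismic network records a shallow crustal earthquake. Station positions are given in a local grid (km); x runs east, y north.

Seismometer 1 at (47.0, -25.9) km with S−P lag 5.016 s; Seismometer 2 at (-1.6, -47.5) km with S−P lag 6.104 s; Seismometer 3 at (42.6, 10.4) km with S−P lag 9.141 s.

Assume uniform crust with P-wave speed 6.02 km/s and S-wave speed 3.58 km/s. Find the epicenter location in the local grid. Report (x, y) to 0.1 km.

Distance from S−P lag: d = Δt · v_P v_S / (v_P − v_S) = Δt · (6.02·3.58)/(6.02−3.58) ≈ 8.8326·Δt.
So d_Seismometer 1 = 44.30, d_Seismometer 2 = 53.91, d_Seismometer 3 = 80.74 km.
Circle about each station: (x − 47.0)² + (y + 25.9)² = 44.30²; (x + 1.6)² + (y + 47.5)² = 53.91²; (x − 42.6)² + (y − 10.4)² = 80.74².
Subtracting the Seismometer 1 equation from the Seismometer 2 and Seismometer 3 equations removes the quadratic terms:
-97.2 x − 43.2 y = -1564.80
-8.8 x + 72.6 y = -5513.35
Solving the 2×2 system: x ≈ 47.3, y ≈ -70.2 km.

x ≈ 47.3 km, y ≈ -70.2 km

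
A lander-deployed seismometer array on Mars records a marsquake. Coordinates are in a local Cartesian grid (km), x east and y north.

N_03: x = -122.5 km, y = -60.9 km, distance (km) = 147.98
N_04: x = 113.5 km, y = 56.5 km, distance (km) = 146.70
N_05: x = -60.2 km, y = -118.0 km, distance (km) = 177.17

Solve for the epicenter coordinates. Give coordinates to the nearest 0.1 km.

-33.2 km east, 57.1 km north

Circle about each station: (x + 122.5)² + (y + 60.9)² = 147.98²; (x − 113.5)² + (y − 56.5)² = 146.70²; (x + 60.2)² + (y + 118.0)² = 177.17².
Subtracting the N_03 equation from the N_04 and N_05 equations removes the quadratic terms:
472.0 x + 234.8 y = -2263.37
124.6 x − 114.2 y = -10658.15
Solving the 2×2 system: x ≈ -33.2, y ≈ 57.1 km.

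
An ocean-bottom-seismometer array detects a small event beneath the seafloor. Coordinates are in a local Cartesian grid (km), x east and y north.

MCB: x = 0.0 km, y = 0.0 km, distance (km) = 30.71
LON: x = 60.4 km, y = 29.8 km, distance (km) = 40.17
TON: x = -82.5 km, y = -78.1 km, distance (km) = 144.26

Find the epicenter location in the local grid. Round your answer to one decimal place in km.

Circle about each station: x² + y² = 30.71²; (x − 60.4)² + (y − 29.8)² = 40.17²; (x + 82.5)² + (y + 78.1)² = 144.26².
Subtracting the MCB equation from the LON and TON equations removes the quadratic terms:
120.8 x + 59.6 y = 3865.68
-165.0 x − 156.2 y = -6961.98
Solving the 2×2 system: x ≈ 20.9, y ≈ 22.5 km.

(20.9, 22.5)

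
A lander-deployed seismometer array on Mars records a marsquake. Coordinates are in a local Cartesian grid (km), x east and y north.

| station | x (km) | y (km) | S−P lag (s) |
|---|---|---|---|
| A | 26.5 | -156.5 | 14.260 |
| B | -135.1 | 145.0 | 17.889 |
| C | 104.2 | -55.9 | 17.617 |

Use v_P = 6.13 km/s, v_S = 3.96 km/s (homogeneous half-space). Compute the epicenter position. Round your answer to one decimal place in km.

x ≈ -92.8 km, y ≈ -50.6 km

Distance from S−P lag: d = Δt · v_P v_S / (v_P − v_S) = Δt · (6.13·3.96)/(6.13−3.96) ≈ 11.1865·Δt.
So d_A = 159.52, d_B = 200.12, d_C = 197.07 km.
Circle about each station: (x − 26.5)² + (y + 156.5)² = 159.52²; (x + 135.1)² + (y − 145.0)² = 200.12²; (x − 104.2)² + (y + 55.9)² = 197.07².
Subtracting the A equation from the B and C equations removes the quadratic terms:
-323.2 x + 603.0 y = -518.87
155.4 x + 201.2 y = -24602.00
Solving the 2×2 system: x ≈ -92.8, y ≈ -50.6 km.
Check against A (with the unrounded x, y): √((x − 26.5)²+(y + 156.5)²) = 159.52 ≈ 159.52 km. ✓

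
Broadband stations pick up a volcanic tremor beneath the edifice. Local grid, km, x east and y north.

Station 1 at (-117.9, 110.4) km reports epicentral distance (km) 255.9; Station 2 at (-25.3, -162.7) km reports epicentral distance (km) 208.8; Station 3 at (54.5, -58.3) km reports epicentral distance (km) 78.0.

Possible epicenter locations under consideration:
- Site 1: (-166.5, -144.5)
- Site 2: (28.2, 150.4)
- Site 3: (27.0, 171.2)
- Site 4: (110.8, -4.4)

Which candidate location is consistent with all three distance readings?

Site 4

For each candidate, compare |candidate − station| to the reported distance:
Site 1: residuals Station 1 3.6, Station 2 66.4, Station 3 159.2 → max 159.2 km
Site 2: residuals Station 1 104.4, Station 2 108.8, Station 3 132.4 → max 132.4 km
Site 3: residuals Station 1 98.8, Station 2 129.2, Station 3 153.1 → max 153.1 km
Site 4: residuals Station 1 0.0, Station 2 0.0, Station 3 0.1 → max 0.1 km
Only Site 4 has all residuals ≈ 0.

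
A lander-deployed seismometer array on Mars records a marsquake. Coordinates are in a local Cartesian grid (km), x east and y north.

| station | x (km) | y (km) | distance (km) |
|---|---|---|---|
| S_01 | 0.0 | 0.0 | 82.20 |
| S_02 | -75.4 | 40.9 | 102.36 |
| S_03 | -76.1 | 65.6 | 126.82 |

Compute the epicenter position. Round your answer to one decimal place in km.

(-56.5, -59.7)

Circle about each station: x² + y² = 82.20²; (x + 75.4)² + (y − 40.9)² = 102.36²; (x + 76.1)² + (y − 65.6)² = 126.82².
Subtracting the S_01 equation from the S_02 and S_03 equations removes the quadratic terms:
-150.8 x + 81.8 y = 3637.24
-152.2 x + 131.2 y = 768.10
Solving the 2×2 system: x ≈ -56.5, y ≈ -59.7 km.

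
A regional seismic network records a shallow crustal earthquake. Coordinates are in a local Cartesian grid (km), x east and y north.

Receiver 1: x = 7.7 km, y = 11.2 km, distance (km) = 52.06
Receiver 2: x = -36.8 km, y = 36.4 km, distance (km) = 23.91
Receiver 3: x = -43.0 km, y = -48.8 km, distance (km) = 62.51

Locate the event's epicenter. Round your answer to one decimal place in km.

(-44.3, 13.7)

Circle about each station: (x − 7.7)² + (y − 11.2)² = 52.06²; (x + 36.8)² + (y − 36.4)² = 23.91²; (x + 43.0)² + (y + 48.8)² = 62.51².
Subtracting the Receiver 1 equation from the Receiver 2 and Receiver 3 equations removes the quadratic terms:
-89.0 x + 50.4 y = 4633.03
-101.4 x − 120.0 y = 2848.45
Solving the 2×2 system: x ≈ -44.3, y ≈ 13.7 km.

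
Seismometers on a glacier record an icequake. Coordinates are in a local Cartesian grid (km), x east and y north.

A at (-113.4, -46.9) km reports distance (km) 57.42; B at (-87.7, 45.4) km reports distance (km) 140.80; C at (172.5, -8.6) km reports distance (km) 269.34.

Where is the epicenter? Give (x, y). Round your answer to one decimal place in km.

Circle about each station: (x + 113.4)² + (y + 46.9)² = 57.42²; (x + 87.7)² + (y − 45.4)² = 140.80²; (x − 172.5)² + (y + 8.6)² = 269.34².
Subtracting pairs of circle equations eliminates x²+y² and gives linear equations (the radical axes):
51.4 x + 184.6 y = -21834.30
571.8 x + 76.6 y = -54475.94
Solving the 2×2 system: x ≈ -82.5, y ≈ -95.3 km.

-82.5 km east, -95.3 km north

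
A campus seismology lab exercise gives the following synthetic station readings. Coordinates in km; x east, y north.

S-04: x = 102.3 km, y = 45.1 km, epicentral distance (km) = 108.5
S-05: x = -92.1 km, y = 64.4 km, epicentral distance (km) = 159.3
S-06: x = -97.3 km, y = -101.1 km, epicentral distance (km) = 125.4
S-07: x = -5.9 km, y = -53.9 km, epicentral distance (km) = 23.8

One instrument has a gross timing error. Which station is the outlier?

Solve using three stations at a time. Using S-05, S-06, S-07 (subtract circle equations pairwise → linear system) gives (x, y) ≈ (17.7, -51.0).
Distances from that point to each station vs reported:
  S-04: calculated 128.1 vs reported 108.5 → residual 19.6 km
  S-05: calculated 159.3 vs reported 159.3 → residual 0.0 km
  S-06: calculated 125.4 vs reported 125.4 → residual 0.0 km
  S-07: calculated 23.7 vs reported 23.8 → residual 0.1 km
S-05, S-06, S-07 are mutually consistent (residuals ≈ 0); S-04 is off by 19.6 km.

S-04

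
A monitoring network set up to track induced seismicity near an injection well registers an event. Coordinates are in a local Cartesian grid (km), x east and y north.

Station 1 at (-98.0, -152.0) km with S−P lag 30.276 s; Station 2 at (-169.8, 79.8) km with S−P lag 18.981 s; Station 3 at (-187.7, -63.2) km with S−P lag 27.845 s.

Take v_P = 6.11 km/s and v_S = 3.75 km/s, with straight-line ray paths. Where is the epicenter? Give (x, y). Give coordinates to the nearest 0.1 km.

x ≈ 9.7 km, y ≈ 121.5 km

Distance from S−P lag: d = Δt · v_P v_S / (v_P − v_S) = Δt · (6.11·3.75)/(6.11−3.75) ≈ 9.7087·Δt.
So d_Station 1 = 293.94, d_Station 2 = 184.28, d_Station 3 = 270.34 km.
Circle about each station: (x + 98.0)² + (y + 152.0)² = 293.94²; (x + 169.8)² + (y − 79.8)² = 184.28²; (x + 187.7)² + (y + 63.2)² = 270.34².
Subtracting pairs of circle equations eliminates x²+y² and gives linear equations (the radical axes):
-143.6 x + 463.6 y = 54933.69
-179.4 x + 177.6 y = 19834.54
Solving the 2×2 system: x ≈ 9.7, y ≈ 121.5 km.
Check against Station 1 (with the unrounded x, y): √((x + 98.0)²+(y + 152.0)²) = 293.96 ≈ 293.94 km. ✓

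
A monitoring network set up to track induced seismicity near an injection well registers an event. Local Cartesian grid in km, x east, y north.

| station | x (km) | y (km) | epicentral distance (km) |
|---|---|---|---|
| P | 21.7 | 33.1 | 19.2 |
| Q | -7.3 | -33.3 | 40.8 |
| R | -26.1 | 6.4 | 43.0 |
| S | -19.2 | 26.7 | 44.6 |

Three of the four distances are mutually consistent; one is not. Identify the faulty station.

Solve using three stations at a time. Using Q, R, S (subtract circle equations pairwise → linear system) gives (x, y) ≈ (16.3, -0.1).
Distances from that point to each station vs reported:
  P: calculated 33.7 vs reported 19.2 → residual 14.5 km
  Q: calculated 40.7 vs reported 40.8 → residual 0.1 km
  R: calculated 42.9 vs reported 43.0 → residual 0.1 km
  S: calculated 44.5 vs reported 44.6 → residual 0.1 km
Q, R, S are mutually consistent (residuals ≈ 0); P is off by 14.5 km.

P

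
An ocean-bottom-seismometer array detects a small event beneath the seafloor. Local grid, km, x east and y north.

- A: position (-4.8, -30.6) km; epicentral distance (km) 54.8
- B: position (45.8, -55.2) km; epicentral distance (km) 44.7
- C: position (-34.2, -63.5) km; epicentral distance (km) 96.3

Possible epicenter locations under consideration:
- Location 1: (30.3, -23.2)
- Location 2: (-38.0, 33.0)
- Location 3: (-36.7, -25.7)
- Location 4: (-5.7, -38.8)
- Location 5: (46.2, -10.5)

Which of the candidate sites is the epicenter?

For each candidate, compare |candidate − station| to the reported distance:
Location 1: residuals A 18.9, B 9.1, C 20.2 → max 20.2 km
Location 2: residuals A 16.9, B 77.0, C 0.3 → max 77.0 km
Location 3: residuals A 22.5, B 42.9, C 58.4 → max 58.4 km
Location 4: residuals A 46.6, B 9.3, C 58.6 → max 58.6 km
Location 5: residuals A 0.0, B 0.0, C 0.0 → max 0.0 km
Only Location 5 has all residuals ≈ 0.

Location 5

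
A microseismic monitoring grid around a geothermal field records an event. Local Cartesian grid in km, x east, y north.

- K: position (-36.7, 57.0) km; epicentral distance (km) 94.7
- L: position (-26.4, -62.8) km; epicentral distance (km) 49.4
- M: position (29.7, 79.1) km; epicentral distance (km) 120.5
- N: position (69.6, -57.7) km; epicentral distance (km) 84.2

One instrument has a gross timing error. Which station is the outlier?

Solve using three stations at a time. Using K, M, N (subtract circle equations pairwise → linear system) gives (x, y) ≈ (-11.3, -34.2).
Distances from that point to each station vs reported:
  K: calculated 94.7 vs reported 94.7 → residual 0.0 km
  L: calculated 32.3 vs reported 49.4 → residual 17.1 km
  M: calculated 120.5 vs reported 120.5 → residual 0.0 km
  N: calculated 84.2 vs reported 84.2 → residual 0.0 km
K, M, N are mutually consistent (residuals ≈ 0); L is off by 17.1 km.

L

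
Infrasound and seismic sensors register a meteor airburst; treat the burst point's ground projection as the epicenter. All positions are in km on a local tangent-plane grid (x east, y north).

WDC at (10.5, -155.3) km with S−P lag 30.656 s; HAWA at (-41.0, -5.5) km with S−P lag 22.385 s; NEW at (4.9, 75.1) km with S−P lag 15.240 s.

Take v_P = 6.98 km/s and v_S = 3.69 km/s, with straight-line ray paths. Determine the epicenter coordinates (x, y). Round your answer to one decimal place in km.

(122.8, 56.8)

Distance from S−P lag: d = Δt · v_P v_S / (v_P − v_S) = Δt · (6.98·3.69)/(6.98−3.69) ≈ 7.8286·Δt.
So d_WDC = 239.99, d_HAWA = 175.24, d_NEW = 119.31 km.
Circle about each station: (x − 10.5)² + (y + 155.3)² = 239.99²; (x + 41.0)² + (y + 5.5)² = 175.24²; (x − 4.9)² + (y − 75.1)² = 119.31².
Subtracting pairs of circle equations eliminates x²+y² and gives linear equations (the radical axes):
-103.0 x + 299.6 y = 4369.05
-11.2 x + 460.8 y = 24796.00
Solving the 2×2 system: x ≈ 122.8, y ≈ 56.8 km.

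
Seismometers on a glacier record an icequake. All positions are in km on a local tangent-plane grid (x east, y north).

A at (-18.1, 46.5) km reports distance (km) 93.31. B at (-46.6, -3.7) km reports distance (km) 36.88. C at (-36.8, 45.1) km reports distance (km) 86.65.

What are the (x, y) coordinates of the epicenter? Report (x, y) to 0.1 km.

Circle about each station: (x + 18.1)² + (y − 46.5)² = 93.31²; (x + 46.6)² + (y + 3.7)² = 36.88²; (x + 36.8)² + (y − 45.1)² = 86.65².
Subtracting the A equation from the B and C equations removes the quadratic terms:
-57.0 x − 100.4 y = 7042.01
-37.4 x − 2.8 y = 2096.92
Solving the 2×2 system: x ≈ -53.1, y ≈ -40.0 km.

-53.1 km east, -40.0 km north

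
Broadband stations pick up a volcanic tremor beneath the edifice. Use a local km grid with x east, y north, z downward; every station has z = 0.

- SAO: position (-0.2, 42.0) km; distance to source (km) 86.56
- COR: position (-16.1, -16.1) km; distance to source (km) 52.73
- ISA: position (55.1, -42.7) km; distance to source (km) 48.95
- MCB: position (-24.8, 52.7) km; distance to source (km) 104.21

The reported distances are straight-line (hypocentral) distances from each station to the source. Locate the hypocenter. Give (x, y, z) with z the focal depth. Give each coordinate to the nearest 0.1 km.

Each station gives a sphere (x−x_i)² + (y−y_i)² + z² = d_i² (stations at z=0).
Subtracting the SAO sphere from COR and ISA: z² cancels, leaving linear equations in x and y:
-31.8 x − 116.2 y = 3466.56
110.6 x − 169.4 y = 8191.79
Solving: x ≈ 19.993, y ≈ -35.304 km (keep extra digits for the depth step; rounded: 20.0, -35.3).
Then from the SAO sphere: z² = 86.56² − (x + 0.2)² − (y − 42.0)² with x = 19.993, y = -35.304, so z ≈ 33.301 ≈ 33.3 km.

x ≈ 20.0 km, y ≈ -35.3 km, depth ≈ 33.3 km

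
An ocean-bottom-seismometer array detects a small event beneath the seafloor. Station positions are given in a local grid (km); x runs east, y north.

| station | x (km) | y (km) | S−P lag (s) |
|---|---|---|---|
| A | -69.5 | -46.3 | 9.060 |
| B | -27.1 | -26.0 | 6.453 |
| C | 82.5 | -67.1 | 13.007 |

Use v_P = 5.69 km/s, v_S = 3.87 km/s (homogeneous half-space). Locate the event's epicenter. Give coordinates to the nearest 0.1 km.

(-20.6, 51.8)

Distance from S−P lag: d = Δt · v_P v_S / (v_P − v_S) = Δt · (5.69·3.87)/(5.69−3.87) ≈ 12.0991·Δt.
So d_A = 109.62, d_B = 78.08, d_C = 157.37 km.
Circle about each station: (x + 69.5)² + (y + 46.3)² = 109.62²; (x + 27.1)² + (y + 26.0)² = 78.08²; (x − 82.5)² + (y + 67.1)² = 157.37².
Subtracting pairs of circle equations eliminates x²+y² and gives linear equations (the radical axes):
84.8 x + 40.6 y = 356.53
304.0 x − 41.6 y = -8414.05
Solving the 2×2 system: x ≈ -20.6, y ≈ 51.8 km.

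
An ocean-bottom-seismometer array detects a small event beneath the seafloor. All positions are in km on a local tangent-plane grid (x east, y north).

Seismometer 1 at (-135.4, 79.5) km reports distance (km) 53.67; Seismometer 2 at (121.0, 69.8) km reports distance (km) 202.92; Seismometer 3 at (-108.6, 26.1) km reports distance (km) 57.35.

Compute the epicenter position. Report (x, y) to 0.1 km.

-81.8 km east, 76.8 km north

Circle about each station: (x + 135.4)² + (y − 79.5)² = 53.67²; (x − 121.0)² + (y − 69.8)² = 202.92²; (x + 108.6)² + (y − 26.1)² = 57.35².
Subtracting the Seismometer 1 equation from the Seismometer 2 and Seismometer 3 equations removes the quadratic terms:
512.8 x − 19.4 y = -43436.43
53.6 x − 106.8 y = -12586.79
Solving the 2×2 system: x ≈ -81.8, y ≈ 76.8 km.
Check against Seismometer 1 (with the unrounded x, y): √((x + 135.4)²+(y − 79.5)²) = 53.67 ≈ 53.67 km. ✓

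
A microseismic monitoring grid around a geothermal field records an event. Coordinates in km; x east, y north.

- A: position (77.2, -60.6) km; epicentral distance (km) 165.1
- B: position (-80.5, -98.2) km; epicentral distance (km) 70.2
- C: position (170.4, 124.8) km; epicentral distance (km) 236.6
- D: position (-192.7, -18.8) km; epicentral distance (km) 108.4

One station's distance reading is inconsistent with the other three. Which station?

C

Solve using three stations at a time. Using A, B, D (subtract circle equations pairwise → linear system) gives (x, y) ≈ (-84.7, -28.1).
Distances from that point to each station vs reported:
  A: calculated 165.1 vs reported 165.1 → residual 0.0 km
  B: calculated 70.2 vs reported 70.2 → residual 0.0 km
  C: calculated 297.4 vs reported 236.6 → residual 60.8 km
  D: calculated 108.4 vs reported 108.4 → residual 0.0 km
A, B, D are mutually consistent (residuals ≈ 0); C is off by 60.8 km.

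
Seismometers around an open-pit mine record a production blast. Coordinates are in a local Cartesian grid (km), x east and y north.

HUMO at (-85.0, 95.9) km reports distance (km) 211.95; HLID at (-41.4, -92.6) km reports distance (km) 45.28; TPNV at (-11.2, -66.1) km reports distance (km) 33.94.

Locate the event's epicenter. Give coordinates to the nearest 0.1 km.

(3.7, -96.6)

Circle about each station: (x + 85.0)² + (y − 95.9)² = 211.95²; (x + 41.4)² + (y + 92.6)² = 45.28²; (x + 11.2)² + (y + 66.1)² = 33.94².
Subtracting the HUMO equation from the HLID and TPNV equations removes the quadratic terms:
87.2 x − 377.0 y = 36739.43
147.6 x − 324.0 y = 31843.72
Solving the 2×2 system: x ≈ 3.7, y ≈ -96.6 km.
Check against HUMO (with the unrounded x, y): √((x + 85.0)²+(y − 95.9)²) = 211.95 ≈ 211.95 km. ✓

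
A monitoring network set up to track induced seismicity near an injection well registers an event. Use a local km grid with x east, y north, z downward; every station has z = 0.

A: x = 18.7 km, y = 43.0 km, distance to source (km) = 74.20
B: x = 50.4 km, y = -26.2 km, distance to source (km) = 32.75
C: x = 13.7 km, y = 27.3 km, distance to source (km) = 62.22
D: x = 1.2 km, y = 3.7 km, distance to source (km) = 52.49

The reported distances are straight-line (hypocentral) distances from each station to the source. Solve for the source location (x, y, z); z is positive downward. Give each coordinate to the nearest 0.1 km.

(35.7, -23.1, 29.1)

Each station gives a sphere (x−x_i)² + (y−y_i)² + z² = d_i² (stations at z=0).
Subtracting the A sphere from B and C: z² cancels, leaving linear equations in x and y:
63.4 x − 138.4 y = 5460.99
-10.0 x − 31.4 y = 368.60
Solving: x ≈ 35.695, y ≈ -23.107 km (keep extra digits for the depth step; rounded: 35.7, -23.1).
Then from the A sphere: z² = 74.20² − (x − 18.7)² − (y − 43.0)² with x = 35.695, y = -23.107, so z ≈ 29.098 ≈ 29.1 km.
Check against D (with the unrounded solution): distance 52.49 ≈ 52.49 km. ✓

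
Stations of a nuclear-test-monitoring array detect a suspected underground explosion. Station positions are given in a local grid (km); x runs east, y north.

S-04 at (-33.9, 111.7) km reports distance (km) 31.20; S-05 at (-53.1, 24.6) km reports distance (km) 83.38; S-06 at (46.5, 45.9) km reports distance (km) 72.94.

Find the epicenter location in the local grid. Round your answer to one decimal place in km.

x ≈ -7.8 km, y ≈ 94.6 km

Circle about each station: (x + 33.9)² + (y − 111.7)² = 31.20²; (x + 53.1)² + (y − 24.6)² = 83.38²; (x − 46.5)² + (y − 45.9)² = 72.94².
Subtracting pairs of circle equations eliminates x²+y² and gives linear equations (the radical axes):
-38.4 x − 174.2 y = -16180.11
160.8 x − 131.6 y = -13703.84
Solving the 2×2 system: x ≈ -7.8, y ≈ 94.6 km.
Check against S-04 (with the unrounded x, y): √((x + 33.9)²+(y − 111.7)²) = 31.20 ≈ 31.20 km. ✓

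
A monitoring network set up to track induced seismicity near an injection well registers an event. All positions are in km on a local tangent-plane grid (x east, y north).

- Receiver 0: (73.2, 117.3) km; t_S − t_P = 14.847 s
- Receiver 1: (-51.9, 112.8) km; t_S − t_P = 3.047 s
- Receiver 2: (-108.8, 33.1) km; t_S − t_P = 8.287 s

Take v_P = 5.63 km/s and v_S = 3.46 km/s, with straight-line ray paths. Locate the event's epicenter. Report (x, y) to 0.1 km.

(-56.3, 85.8)

Distance from S−P lag: d = Δt · v_P v_S / (v_P − v_S) = Δt · (5.63·3.46)/(5.63−3.46) ≈ 8.9769·Δt.
So d_Receiver 0 = 133.28, d_Receiver 1 = 27.35, d_Receiver 2 = 74.39 km.
Circle about each station: (x − 73.2)² + (y − 117.3)² = 133.28²; (x + 51.9)² + (y − 112.8)² = 27.35²; (x + 108.8)² + (y − 33.1)² = 74.39².
Subtracting the Receiver 0 equation from the Receiver 1 and Receiver 2 equations removes the quadratic terms:
-250.2 x − 9.0 y = 13315.46
-364.0 x − 168.4 y = 6045.21
Solving the 2×2 system: x ≈ -56.3, y ≈ 85.8 km.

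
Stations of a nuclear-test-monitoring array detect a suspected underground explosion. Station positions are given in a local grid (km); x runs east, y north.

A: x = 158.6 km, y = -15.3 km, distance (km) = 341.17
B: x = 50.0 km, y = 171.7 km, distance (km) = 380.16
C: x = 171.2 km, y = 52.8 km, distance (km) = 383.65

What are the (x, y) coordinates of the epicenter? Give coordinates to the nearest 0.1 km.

Circle about each station: (x − 158.6)² + (y + 15.3)² = 341.17²; (x − 50.0)² + (y − 171.7)² = 380.16²; (x − 171.2)² + (y − 52.8)² = 383.65².
Subtracting the A equation from the B and C equations removes the quadratic terms:
-217.2 x + 374.0 y = -21531.82
25.2 x + 136.2 y = -24081.12
Solving the 2×2 system: x ≈ -155.7, y ≈ -148.0 km.

(-155.7, -148.0)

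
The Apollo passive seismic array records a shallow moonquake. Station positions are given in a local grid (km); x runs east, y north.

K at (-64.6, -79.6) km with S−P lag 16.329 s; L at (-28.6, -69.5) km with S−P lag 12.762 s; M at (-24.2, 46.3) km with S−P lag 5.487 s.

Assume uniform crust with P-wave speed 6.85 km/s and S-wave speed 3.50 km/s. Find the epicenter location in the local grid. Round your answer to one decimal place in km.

(1.6, 16.7)

Distance from S−P lag: d = Δt · v_P v_S / (v_P − v_S) = Δt · (6.85·3.50)/(6.85−3.50) ≈ 7.1567·Δt.
So d_K = 116.86, d_L = 91.33, d_M = 39.27 km.
Circle about each station: (x + 64.6)² + (y + 79.6)² = 116.86²; (x + 28.6)² + (y + 69.5)² = 91.33²; (x + 24.2)² + (y − 46.3)² = 39.27².
Subtracting the K equation from the L and M equations removes the quadratic terms:
72.0 x + 20.2 y = 453.98
80.8 x + 251.8 y = 4334.14
Solving the 2×2 system: x ≈ 1.6, y ≈ 16.7 km.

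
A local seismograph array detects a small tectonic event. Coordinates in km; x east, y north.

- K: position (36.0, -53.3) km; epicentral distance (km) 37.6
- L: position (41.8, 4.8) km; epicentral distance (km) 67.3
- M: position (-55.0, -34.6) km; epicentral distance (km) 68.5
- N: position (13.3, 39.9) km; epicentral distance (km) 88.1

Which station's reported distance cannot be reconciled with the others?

Solve using three stations at a time. Using K, L, N (subtract circle equations pairwise → linear system) gives (x, y) ≈ (-1.2, -47.1).
Distances from that point to each station vs reported:
  K: calculated 37.7 vs reported 37.6 → residual 0.1 km
  L: calculated 67.4 vs reported 67.3 → residual 0.1 km
  M: calculated 55.2 vs reported 68.5 → residual 13.3 km
  N: calculated 88.2 vs reported 88.1 → residual 0.1 km
K, L, N are mutually consistent (residuals ≈ 0); M is off by 13.3 km.

M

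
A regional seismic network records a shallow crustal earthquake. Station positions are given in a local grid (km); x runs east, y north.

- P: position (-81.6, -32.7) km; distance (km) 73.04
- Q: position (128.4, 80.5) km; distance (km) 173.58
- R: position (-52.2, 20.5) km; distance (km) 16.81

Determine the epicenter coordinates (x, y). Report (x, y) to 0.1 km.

Circle about each station: (x + 81.6)² + (y + 32.7)² = 73.04²; (x − 128.4)² + (y − 80.5)² = 173.58²; (x + 52.2)² + (y − 20.5)² = 16.81².
Subtracting the P equation from the Q and R equations removes the quadratic terms:
420.0 x + 226.4 y = -9556.21
58.8 x + 106.4 y = 469.51
Solving the 2×2 system: x ≈ -35.8, y ≈ 24.2 km.

(-35.8, 24.2)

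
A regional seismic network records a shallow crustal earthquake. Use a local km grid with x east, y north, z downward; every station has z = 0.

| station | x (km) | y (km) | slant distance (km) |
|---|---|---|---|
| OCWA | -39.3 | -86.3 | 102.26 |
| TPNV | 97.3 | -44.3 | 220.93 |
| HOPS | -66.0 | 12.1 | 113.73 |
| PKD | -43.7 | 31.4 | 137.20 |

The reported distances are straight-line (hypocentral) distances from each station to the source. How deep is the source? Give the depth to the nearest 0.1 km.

69.6 km

Each station gives a sphere (x−x_i)² + (y−y_i)² + z² = d_i² (stations at z=0).
Subtracting the OCWA sphere from TPNV and HOPS: z² cancels, leaving linear equations in x and y:
273.2 x + 84.0 y = -35915.36
-53.4 x + 196.8 y = -6967.18
Solving: x ≈ -111.292, y ≈ -65.600 km (keep extra digits for the depth step; rounded: -111.3, -65.6).
Then from the OCWA sphere: z² = 102.26² − (x + 39.3)² − (y + 86.3)² with x = -111.292, y = -65.600, so z ≈ 69.612 ≈ 69.6 km.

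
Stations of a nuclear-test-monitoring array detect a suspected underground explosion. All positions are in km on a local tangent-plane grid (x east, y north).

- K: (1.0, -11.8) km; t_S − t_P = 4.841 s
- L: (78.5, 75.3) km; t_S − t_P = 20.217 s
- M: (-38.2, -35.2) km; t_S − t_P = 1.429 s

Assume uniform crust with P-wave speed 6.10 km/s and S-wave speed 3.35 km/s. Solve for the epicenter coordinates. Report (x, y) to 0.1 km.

Distance from S−P lag: d = Δt · v_P v_S / (v_P − v_S) = Δt · (6.10·3.35)/(6.10−3.35) ≈ 7.4309·Δt.
So d_K = 35.97, d_L = 150.23, d_M = 10.62 km.
Circle about each station: (x − 1.0)² + (y + 11.8)² = 35.97²; (x − 78.5)² + (y − 75.3)² = 150.23²; (x + 38.2)² + (y + 35.2)² = 10.62².
Subtracting the K equation from the L and M equations removes the quadratic terms:
155.0 x + 174.2 y = -9583.11
-78.4 x − 46.8 y = 3739.10
Solving the 2×2 system: x ≈ -31.7, y ≈ -26.8 km.
Check against K (with the unrounded x, y): √((x − 1.0)²+(y + 11.8)²) = 35.97 ≈ 35.97 km. ✓

(-31.7, -26.8)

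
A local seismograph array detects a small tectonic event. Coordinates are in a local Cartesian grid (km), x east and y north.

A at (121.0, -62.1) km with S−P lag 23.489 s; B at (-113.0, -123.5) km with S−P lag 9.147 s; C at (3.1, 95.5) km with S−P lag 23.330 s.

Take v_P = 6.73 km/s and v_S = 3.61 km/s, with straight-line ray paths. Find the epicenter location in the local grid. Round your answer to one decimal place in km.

x ≈ -61.5 km, y ≈ -74.3 km

Distance from S−P lag: d = Δt · v_P v_S / (v_P − v_S) = Δt · (6.73·3.61)/(6.73−3.61) ≈ 7.7870·Δt.
So d_A = 182.91, d_B = 71.23, d_C = 181.67 km.
Circle about each station: (x − 121.0)² + (y + 62.1)² = 182.91²; (x + 113.0)² + (y + 123.5)² = 71.23²; (x − 3.1)² + (y − 95.5)² = 181.67².
Subtracting the A equation from the B and C equations removes the quadratic terms:
-468.0 x − 122.8 y = 37906.20
-235.8 x + 315.2 y = -8915.47
Solving the 2×2 system: x ≈ -61.5, y ≈ -74.3 km.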